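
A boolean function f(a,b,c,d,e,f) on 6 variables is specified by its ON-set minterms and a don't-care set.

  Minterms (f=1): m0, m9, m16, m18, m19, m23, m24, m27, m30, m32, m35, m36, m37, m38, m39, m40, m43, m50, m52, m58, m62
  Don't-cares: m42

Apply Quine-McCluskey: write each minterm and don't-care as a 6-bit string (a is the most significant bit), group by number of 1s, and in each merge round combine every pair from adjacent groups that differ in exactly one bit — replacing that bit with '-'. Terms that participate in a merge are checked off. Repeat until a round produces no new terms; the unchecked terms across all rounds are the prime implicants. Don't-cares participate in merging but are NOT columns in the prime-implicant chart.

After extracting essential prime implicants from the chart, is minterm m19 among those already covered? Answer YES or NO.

YES

size-2^0 implicants → 000000(✓)  001001  010000(✓)  010010(✓)  010011(✓)  010111(✓)  011000(✓)  011011(✓)  011110(✓)  100000(✓)  100011(✓)  100100(✓)  100101(✓)  100110(✓)  100111(✓)  101000(✓)  101010(✓)  101011(✓)  110010(✓)  110100(✓)  111010(✓)  111110(✓)
size-2^1 implicants → -00000  -10010  -11110  0-0000  01-000  01-011  010-11  0100-0  01001-  1-0100  1-1010  10-000  10-011  100-00  100-11  1001-0(✓)  1001-1(✓)  10010-(✓)  10011-(✓)  1010-0  10101-  11-010  111-10
size-2^2 implicants → 1001--
Unchecked terms (primes): -00000, -10010, -11110, 0-0000, 001001, 01-000, 01-011, 010-11, 0100-0, 01001-, 1-0100, 1-1010, 10-000, 10-011, 100-00, 100-11, 1001--, 1010-0, 10101-, 11-010, 111-10
Minterm coverage:
  m0 ⊆ -00000,0-0000
  m9 ⊆ 001001 [E]
  m16 ⊆ 0-0000,01-000,0100-0
  m18 ⊆ -10010,0100-0,01001-
  m19 ⊆ 01-011,010-11,01001-
  m23 ⊆ 010-11 [E]
  m24 ⊆ 01-000 [E]
  m27 ⊆ 01-011 [E]
  m30 ⊆ -11110 [E]
  m32 ⊆ -00000,10-000,100-00
  m35 ⊆ 10-011,100-11
  m36 ⊆ 1-0100,100-00,1001--
  m37 ⊆ 1001-- [E]
  m38 ⊆ 1001-- [E]
  m39 ⊆ 100-11,1001--
  m40 ⊆ 10-000,1010-0
  m43 ⊆ 10-011,10101-
  m50 ⊆ -10010,11-010
  m52 ⊆ 1-0100 [E]
  m58 ⊆ 1-1010,11-010,111-10
  m62 ⊆ -11110,111-10
E = {-11110, 001001, 01-000, 01-011, 010-11, 1-0100, 1001--}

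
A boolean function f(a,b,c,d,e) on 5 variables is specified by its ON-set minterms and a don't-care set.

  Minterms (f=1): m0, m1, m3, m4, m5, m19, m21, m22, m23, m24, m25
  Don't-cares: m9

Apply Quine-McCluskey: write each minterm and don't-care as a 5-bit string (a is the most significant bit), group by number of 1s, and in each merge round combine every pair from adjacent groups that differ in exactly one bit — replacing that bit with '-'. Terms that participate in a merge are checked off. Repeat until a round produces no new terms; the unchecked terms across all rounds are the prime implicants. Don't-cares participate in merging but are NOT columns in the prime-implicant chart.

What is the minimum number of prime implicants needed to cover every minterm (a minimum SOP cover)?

Round 0: 00000✓ 00001✓ 00011✓ 00100✓ 00101✓ 01001✓ 10011✓ 10101✓ 10110✓ 10111✓ 11000✓ 11001✓
Round 1: -0011 -0101 -1001 0-001 00-00✓ 00-01✓ 000-1 0000-✓ 0010-✓ 10-11 101-1 1011- 1100-
Round 2: 00-0-
PIs = {-0011, -0101, -1001, 0-001, 00-0-, 000-1, 10-11, 101-1, 1011-, 1100-}
Coverage chart:
  m0: 00-0- ←essential
  m1: 0-001,00-0-,000-1
  m3: -0011,000-1
  m4: 00-0- ←essential
  m5: -0101,00-0-
  m19: -0011,10-11
  m21: -0101,101-1
  m22: 1011- ←essential
  m23: 10-11,101-1,1011-
  m24: 1100- ←essential
  m25: -1001,1100-
Essential: 00-0-, 1011-, 1100-
Petrick residual → -0011, -0101
Min cover (5 terms): b'c'de + b'cd'e + a'b'd' + ab'cd + abc'd'

5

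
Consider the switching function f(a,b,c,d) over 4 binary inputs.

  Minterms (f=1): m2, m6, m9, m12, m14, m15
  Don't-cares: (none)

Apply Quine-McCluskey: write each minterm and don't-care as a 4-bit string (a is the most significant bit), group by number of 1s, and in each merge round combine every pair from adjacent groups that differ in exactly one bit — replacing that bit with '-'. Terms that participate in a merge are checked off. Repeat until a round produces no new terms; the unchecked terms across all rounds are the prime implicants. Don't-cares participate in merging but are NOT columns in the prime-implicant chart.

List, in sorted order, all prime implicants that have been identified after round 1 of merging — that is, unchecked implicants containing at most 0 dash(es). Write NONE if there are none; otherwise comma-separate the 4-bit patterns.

1001

[col 0] 0010*, 0110*, 1001, 1100*, 1110*, 1111*
[col 1] -110, 0-10, 11-0, 111-
Prime implicants: -110, 0-10, 1001, 11-0, 111-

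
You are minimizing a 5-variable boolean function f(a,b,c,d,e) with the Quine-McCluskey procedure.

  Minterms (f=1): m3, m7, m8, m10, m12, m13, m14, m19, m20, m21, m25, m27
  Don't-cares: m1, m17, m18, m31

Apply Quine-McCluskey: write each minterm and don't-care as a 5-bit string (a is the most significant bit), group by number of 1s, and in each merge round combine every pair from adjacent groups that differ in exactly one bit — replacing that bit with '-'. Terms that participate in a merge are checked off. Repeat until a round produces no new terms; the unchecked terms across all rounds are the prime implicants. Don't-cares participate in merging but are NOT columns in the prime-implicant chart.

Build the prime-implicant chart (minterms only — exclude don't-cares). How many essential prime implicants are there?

size-2^0 implicants → 00001(✓)  00011(✓)  00111(✓)  01000(✓)  01010(✓)  01100(✓)  01101(✓)  01110(✓)  10001(✓)  10010(✓)  10011(✓)  10100(✓)  10101(✓)  11001(✓)  11011(✓)  11111(✓)
size-2^1 implicants → -0001(✓)  -0011(✓)  00-11  000-1(✓)  01-00(✓)  01-10(✓)  010-0(✓)  011-0(✓)  0110-  1-001(✓)  1-011(✓)  10-01  100-1(✓)  1001-  1010-  11-11  110-1(✓)
size-2^2 implicants → -00-1  01--0  1-0-1
Unchecked terms (primes): -00-1, 00-11, 01--0, 0110-, 1-0-1, 10-01, 1001-, 1010-, 11-11
Minterm coverage:
  m3 ⊆ -00-1,00-11
  m7 ⊆ 00-11 [E]
  m8 ⊆ 01--0 [E]
  m10 ⊆ 01--0 [E]
  m12 ⊆ 01--0,0110-
  m13 ⊆ 0110- [E]
  m14 ⊆ 01--0 [E]
  m19 ⊆ -00-1,1-0-1,1001-
  m20 ⊆ 1010- [E]
  m21 ⊆ 10-01,1010-
  m25 ⊆ 1-0-1 [E]
  m27 ⊆ 1-0-1,11-11
E = {00-11, 01--0, 0110-, 1-0-1, 1010-}

5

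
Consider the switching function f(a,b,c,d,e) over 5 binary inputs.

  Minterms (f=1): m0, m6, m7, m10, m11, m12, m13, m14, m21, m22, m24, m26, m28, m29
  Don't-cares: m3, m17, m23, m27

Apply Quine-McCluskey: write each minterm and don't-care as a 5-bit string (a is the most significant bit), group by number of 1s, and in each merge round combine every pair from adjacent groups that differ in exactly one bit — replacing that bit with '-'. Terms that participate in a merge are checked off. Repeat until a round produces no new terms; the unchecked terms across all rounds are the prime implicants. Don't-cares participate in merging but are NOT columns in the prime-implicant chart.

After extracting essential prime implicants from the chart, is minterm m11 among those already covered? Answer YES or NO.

[col 0] 00000, 00011*, 00110*, 00111*, 01010*, 01011*, 01100*, 01101*, 01110*, 10001*, 10101*, 10110*, 10111*, 11000*, 11010*, 11011*, 11100*, 11101*
[col 1] -0110*, -0111*, -1010*, -1011*, -1100*, -1101*, 0-011, 0-110, 00-11, 0011-*, 01-10, 0101-*, 011-0, 0110-*, 1-101, 10-01, 101-1, 1011-*, 11-00, 110-0, 1101-*, 1110-*
[col 2] -011-, -101-, -110-
Prime implicants: -011-, -101-, -110-, 0-011, 0-110, 00-11, 00000, 01-10, 011-0, 1-101, 10-01, 101-1, 11-00, 110-0
PI chart (minterm → PIs covering it):
  0 | 00000  (sole → essential)
  6 | -011-,0-110
  7 | -011-,00-11
  10 | -101-,01-10
  11 | -101-,0-011
  12 | -110-,011-0
  13 | -110-  (sole → essential)
  14 | 0-110,01-10,011-0
  21 | 1-101,10-01,101-1
  22 | -011-  (sole → essential)
  24 | 11-00,110-0
  26 | -101-,110-0
  28 | -110-,11-00
  29 | -110-,1-101
Essential prime implicants: -011-, -110-, 00000

NO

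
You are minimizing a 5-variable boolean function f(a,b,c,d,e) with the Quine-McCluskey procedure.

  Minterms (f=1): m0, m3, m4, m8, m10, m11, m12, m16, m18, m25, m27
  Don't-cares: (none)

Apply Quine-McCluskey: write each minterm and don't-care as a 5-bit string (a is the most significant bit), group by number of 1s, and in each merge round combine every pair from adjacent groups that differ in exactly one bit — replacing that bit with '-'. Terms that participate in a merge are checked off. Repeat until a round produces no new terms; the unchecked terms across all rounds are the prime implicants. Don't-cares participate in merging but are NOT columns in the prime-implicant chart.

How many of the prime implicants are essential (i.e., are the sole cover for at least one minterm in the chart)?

size-2^0 implicants → 00000(✓)  00011(✓)  00100(✓)  01000(✓)  01010(✓)  01011(✓)  01100(✓)  10000(✓)  10010(✓)  11001(✓)  11011(✓)
size-2^1 implicants → -0000  -1011  0-000(✓)  0-011  0-100(✓)  00-00(✓)  01-00(✓)  010-0  0101-  100-0  110-1
size-2^2 implicants → 0--00
Unchecked terms (primes): -0000, -1011, 0--00, 0-011, 010-0, 0101-, 100-0, 110-1
Minterm coverage:
  m0 ⊆ -0000,0--00
  m3 ⊆ 0-011 [E]
  m4 ⊆ 0--00 [E]
  m8 ⊆ 0--00,010-0
  m10 ⊆ 010-0,0101-
  m11 ⊆ -1011,0-011,0101-
  m12 ⊆ 0--00 [E]
  m16 ⊆ -0000,100-0
  m18 ⊆ 100-0 [E]
  m25 ⊆ 110-1 [E]
  m27 ⊆ -1011,110-1
E = {0--00, 0-011, 100-0, 110-1}

4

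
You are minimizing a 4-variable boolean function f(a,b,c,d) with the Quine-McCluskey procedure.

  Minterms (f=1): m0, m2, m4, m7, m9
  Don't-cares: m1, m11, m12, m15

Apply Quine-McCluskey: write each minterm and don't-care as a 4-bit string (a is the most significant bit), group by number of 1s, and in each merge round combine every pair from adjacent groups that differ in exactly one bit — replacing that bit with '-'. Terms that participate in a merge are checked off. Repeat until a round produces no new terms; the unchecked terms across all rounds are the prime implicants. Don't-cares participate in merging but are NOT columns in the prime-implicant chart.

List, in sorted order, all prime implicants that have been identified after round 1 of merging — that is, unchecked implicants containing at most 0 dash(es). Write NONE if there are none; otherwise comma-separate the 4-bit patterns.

Round 0: 0000✓ 0001✓ 0010✓ 0100✓ 0111✓ 1001✓ 1011✓ 1100✓ 1111✓
Round 1: -001 -100 -111 0-00 00-0 000- 1-11 10-1
PIs = {-001, -100, -111, 0-00, 00-0, 000-, 1-11, 10-1}

NONE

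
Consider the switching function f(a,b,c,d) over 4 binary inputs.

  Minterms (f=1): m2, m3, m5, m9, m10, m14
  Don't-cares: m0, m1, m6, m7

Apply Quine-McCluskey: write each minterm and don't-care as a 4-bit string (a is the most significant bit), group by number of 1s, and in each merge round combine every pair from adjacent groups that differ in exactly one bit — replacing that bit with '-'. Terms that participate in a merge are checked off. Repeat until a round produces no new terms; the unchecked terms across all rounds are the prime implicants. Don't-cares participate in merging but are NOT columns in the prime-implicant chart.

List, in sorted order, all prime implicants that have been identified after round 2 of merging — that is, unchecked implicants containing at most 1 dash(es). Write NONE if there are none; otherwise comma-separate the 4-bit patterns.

size-2^0 implicants → 0000(✓)  0001(✓)  0010(✓)  0011(✓)  0101(✓)  0110(✓)  0111(✓)  1001(✓)  1010(✓)  1110(✓)
size-2^1 implicants → -001  -010(✓)  -110(✓)  0-01(✓)  0-10(✓)  0-11(✓)  00-0(✓)  00-1(✓)  000-(✓)  001-(✓)  01-1(✓)  011-(✓)  1-10(✓)
size-2^2 implicants → --10  0--1  0-1-  00--
Unchecked terms (primes): --10, -001, 0--1, 0-1-, 00--

-001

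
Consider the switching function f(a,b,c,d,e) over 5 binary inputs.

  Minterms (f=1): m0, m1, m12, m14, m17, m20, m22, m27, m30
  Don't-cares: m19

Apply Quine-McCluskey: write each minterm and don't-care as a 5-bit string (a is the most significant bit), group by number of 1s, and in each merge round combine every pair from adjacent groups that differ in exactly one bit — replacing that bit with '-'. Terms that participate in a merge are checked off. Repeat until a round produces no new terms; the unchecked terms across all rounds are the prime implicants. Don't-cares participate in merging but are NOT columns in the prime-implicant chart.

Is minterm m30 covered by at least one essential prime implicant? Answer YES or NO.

NO

[col 0] 00000*, 00001*, 01100*, 01110*, 10001*, 10011*, 10100*, 10110*, 11011*, 11110*
[col 1] -0001, -1110, 0000-, 011-0, 1-011, 1-110, 100-1, 101-0
Prime implicants: -0001, -1110, 0000-, 011-0, 1-011, 1-110, 100-1, 101-0
PI chart (minterm → PIs covering it):
  0 | 0000-  (sole → essential)
  1 | -0001,0000-
  12 | 011-0  (sole → essential)
  14 | -1110,011-0
  17 | -0001,100-1
  20 | 101-0  (sole → essential)
  22 | 1-110,101-0
  27 | 1-011  (sole → essential)
  30 | -1110,1-110
Essential prime implicants: 0000-, 011-0, 1-011, 101-0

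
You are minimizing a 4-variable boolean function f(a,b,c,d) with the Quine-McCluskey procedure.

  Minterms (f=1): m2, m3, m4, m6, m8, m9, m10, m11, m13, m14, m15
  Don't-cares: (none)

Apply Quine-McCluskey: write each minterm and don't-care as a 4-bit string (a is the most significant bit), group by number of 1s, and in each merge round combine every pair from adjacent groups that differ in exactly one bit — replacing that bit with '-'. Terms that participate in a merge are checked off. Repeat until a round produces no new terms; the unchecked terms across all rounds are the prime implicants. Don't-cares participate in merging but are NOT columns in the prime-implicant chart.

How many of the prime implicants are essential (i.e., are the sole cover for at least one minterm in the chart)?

4

Round 0: 0010✓ 0011✓ 0100✓ 0110✓ 1000✓ 1001✓ 1010✓ 1011✓ 1101✓ 1110✓ 1111✓
Round 1: -010✓ -011✓ -110✓ 0-10✓ 001-✓ 01-0 1-01✓ 1-10✓ 1-11✓ 10-0✓ 10-1✓ 100-✓ 101-✓ 11-1✓ 111-✓
Round 2: --10 -01- 1--1 1-1- 10--
PIs = {--10, -01-, 01-0, 1--1, 1-1-, 10--}
Coverage chart:
  m2: --10,-01-
  m3: -01- ←essential
  m4: 01-0 ←essential
  m6: --10,01-0
  m8: 10-- ←essential
  m9: 1--1,10--
  m10: --10,-01-,1-1-,10--
  m11: -01-,1--1,1-1-,10--
  m13: 1--1 ←essential
  m14: --10,1-1-
  m15: 1--1,1-1-
Essential: -01-, 01-0, 1--1, 10--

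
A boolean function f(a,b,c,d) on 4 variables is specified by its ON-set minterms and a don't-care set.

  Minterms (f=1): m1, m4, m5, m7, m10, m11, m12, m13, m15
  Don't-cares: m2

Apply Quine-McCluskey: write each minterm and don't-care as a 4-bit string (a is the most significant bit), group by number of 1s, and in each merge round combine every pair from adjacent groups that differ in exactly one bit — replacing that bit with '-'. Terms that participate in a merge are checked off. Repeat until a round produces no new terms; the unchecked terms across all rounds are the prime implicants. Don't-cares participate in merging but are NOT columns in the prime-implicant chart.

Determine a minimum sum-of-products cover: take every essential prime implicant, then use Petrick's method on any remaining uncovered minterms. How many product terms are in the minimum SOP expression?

[col 0] 0001*, 0010*, 0100*, 0101*, 0111*, 1010*, 1011*, 1100*, 1101*, 1111*
[col 1] -010, -100*, -101*, -111*, 0-01, 01-1*, 010-*, 1-11, 101-, 11-1*, 110-*
[col 2] -1-1, -10-
Prime implicants: -010, -1-1, -10-, 0-01, 1-11, 101-
PI chart (minterm → PIs covering it):
  1 | 0-01  (sole → essential)
  4 | -10-  (sole → essential)
  5 | -1-1,-10-,0-01
  7 | -1-1  (sole → essential)
  10 | -010,101-
  11 | 1-11,101-
  12 | -10-  (sole → essential)
  13 | -1-1,-10-
  15 | -1-1,1-11
Essential prime implicants: -1-1, -10-, 0-01
Petrick residual → 101-
Minimum SOP uses 4 PIs: bd + bc' + a'c'd + ab'c

4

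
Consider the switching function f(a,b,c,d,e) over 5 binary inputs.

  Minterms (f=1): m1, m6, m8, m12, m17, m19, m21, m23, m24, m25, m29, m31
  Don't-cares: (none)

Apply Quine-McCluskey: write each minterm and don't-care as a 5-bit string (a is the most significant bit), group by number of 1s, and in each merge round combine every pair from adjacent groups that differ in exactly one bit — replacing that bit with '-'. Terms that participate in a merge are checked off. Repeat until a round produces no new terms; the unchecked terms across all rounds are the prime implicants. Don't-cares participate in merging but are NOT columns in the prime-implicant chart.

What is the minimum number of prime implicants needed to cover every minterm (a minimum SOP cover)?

size-2^0 implicants → 00001(✓)  00110  01000(✓)  01100(✓)  10001(✓)  10011(✓)  10101(✓)  10111(✓)  11000(✓)  11001(✓)  11101(✓)  11111(✓)
size-2^1 implicants → -0001  -1000  01-00  1-001(✓)  1-101(✓)  1-111(✓)  10-01(✓)  10-11(✓)  100-1(✓)  101-1(✓)  11-01(✓)  1100-  111-1(✓)
size-2^2 implicants → 1--01  1-1-1  10--1
Unchecked terms (primes): -0001, -1000, 00110, 01-00, 1--01, 1-1-1, 10--1, 1100-
Minterm coverage:
  m1 ⊆ -0001 [E]
  m6 ⊆ 00110 [E]
  m8 ⊆ -1000,01-00
  m12 ⊆ 01-00 [E]
  m17 ⊆ -0001,1--01,10--1
  m19 ⊆ 10--1 [E]
  m21 ⊆ 1--01,1-1-1,10--1
  m23 ⊆ 1-1-1,10--1
  m24 ⊆ -1000,1100-
  m25 ⊆ 1--01,1100-
  m29 ⊆ 1--01,1-1-1
  m31 ⊆ 1-1-1 [E]
E = {-0001, 00110, 01-00, 1-1-1, 10--1}
Petrick residual → 1100-
Cover = b'c'd'e + a'b'cde' + a'bd'e' + ace + ab'e + abc'd'  |cover|=6

6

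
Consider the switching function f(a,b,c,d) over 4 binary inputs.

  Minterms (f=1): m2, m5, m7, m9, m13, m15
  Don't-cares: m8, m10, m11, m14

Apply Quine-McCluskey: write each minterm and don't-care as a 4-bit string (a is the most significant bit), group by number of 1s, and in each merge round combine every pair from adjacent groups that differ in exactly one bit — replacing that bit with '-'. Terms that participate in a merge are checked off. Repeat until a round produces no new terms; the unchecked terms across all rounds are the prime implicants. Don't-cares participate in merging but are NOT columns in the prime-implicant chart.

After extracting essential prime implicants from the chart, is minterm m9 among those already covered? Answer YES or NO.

NO

Round 0: 0010✓ 0101✓ 0111✓ 1000✓ 1001✓ 1010✓ 1011✓ 1101✓ 1110✓ 1111✓
Round 1: -010 -101✓ -111✓ 01-1✓ 1-01✓ 1-10✓ 1-11✓ 10-0✓ 10-1✓ 100-✓ 101-✓ 11-1✓ 111-✓
Round 2: -1-1 1--1 1-1- 10--
PIs = {-010, -1-1, 1--1, 1-1-, 10--}
Coverage chart:
  m2: -010 ←essential
  m5: -1-1 ←essential
  m7: -1-1 ←essential
  m9: 1--1,10--
  m13: -1-1,1--1
  m15: -1-1,1--1,1-1-
Essential: -010, -1-1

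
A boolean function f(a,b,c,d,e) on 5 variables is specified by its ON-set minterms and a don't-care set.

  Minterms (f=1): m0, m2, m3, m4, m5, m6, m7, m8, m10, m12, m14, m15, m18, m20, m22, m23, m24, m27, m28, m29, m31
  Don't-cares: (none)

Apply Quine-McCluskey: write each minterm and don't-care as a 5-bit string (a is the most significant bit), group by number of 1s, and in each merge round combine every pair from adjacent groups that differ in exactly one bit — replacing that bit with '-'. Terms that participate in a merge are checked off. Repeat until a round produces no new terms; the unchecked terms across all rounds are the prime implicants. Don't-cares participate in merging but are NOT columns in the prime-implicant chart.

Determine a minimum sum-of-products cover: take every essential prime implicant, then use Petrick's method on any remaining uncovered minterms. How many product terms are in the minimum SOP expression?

9

[col 0] 00000*, 00010*, 00011*, 00100*, 00101*, 00110*, 00111*, 01000*, 01010*, 01100*, 01110*, 01111*, 10010*, 10100*, 10110*, 10111*, 11000*, 11011*, 11100*, 11101*, 11111*
[col 1] -0010*, -0100*, -0110*, -0111*, -1000*, -1100*, -1111*, 0-000*, 0-010*, 0-100*, 0-110*, 0-111*, 00-00*, 00-10*, 00-11*, 000-0*, 0001-*, 001-0*, 001-1*, 0010-*, 0011-*, 01-00*, 01-10*, 010-0*, 011-0*, 0111-*, 1-100*, 1-111*, 10-10*, 101-0*, 1011-*, 11-00*, 11-11, 111-1, 1110-
[col 2] --100, --111, -0-10, -01-0, -011-, -1-00, 0--00*, 0--10*, 0-0-0*, 0-1-0*, 0-11-, 00--0*, 00-1-, 001--, 01--0*
[col 3] 0---0
Prime implicants: --100, --111, -0-10, -01-0, -011-, -1-00, 0---0, 0-11-, 00-1-, 001--, 11-11, 111-1, 1110-
PI chart (minterm → PIs covering it):
  0 | 0---0  (sole → essential)
  2 | -0-10,0---0,00-1-
  3 | 00-1-  (sole → essential)
  4 | --100,-01-0,0---0,001--
  5 | 001--  (sole → essential)
  6 | -0-10,-01-0,-011-,0---0,0-11-,00-1-,001--
  7 | --111,-011-,0-11-,00-1-,001--
  8 | -1-00,0---0
  10 | 0---0  (sole → essential)
  12 | --100,-1-00,0---0
  14 | 0---0,0-11-
  15 | --111,0-11-
  18 | -0-10  (sole → essential)
  20 | --100,-01-0
  22 | -0-10,-01-0,-011-
  23 | --111,-011-
  24 | -1-00  (sole → essential)
  27 | 11-11  (sole → essential)
  28 | --100,-1-00,1110-
  29 | 111-1,1110-
  31 | --111,11-11,111-1
Essential prime implicants: -0-10, -1-00, 0---0, 00-1-, 001--, 11-11
Petrick residual → --100, --111, 111-1
Minimum SOP uses 9 PIs: cd'e' + cde + b'de' + bd'e' + a'e' + a'b'd + a'b'c + abde + abce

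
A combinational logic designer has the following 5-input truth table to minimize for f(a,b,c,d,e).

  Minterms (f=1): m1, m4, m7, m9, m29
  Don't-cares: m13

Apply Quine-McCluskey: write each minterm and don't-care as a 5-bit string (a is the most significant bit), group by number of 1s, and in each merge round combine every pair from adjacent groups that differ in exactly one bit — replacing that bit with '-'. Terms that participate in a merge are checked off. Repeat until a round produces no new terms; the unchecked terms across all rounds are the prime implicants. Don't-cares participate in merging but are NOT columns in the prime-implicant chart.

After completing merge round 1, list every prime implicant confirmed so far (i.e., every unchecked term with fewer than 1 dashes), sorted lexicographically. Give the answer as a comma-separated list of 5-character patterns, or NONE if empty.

Round 0: 00001✓ 00100 00111 01001✓ 01101✓ 11101✓
Round 1: -1101 0-001 01-01
PIs = {-1101, 0-001, 00100, 00111, 01-01}

00100, 00111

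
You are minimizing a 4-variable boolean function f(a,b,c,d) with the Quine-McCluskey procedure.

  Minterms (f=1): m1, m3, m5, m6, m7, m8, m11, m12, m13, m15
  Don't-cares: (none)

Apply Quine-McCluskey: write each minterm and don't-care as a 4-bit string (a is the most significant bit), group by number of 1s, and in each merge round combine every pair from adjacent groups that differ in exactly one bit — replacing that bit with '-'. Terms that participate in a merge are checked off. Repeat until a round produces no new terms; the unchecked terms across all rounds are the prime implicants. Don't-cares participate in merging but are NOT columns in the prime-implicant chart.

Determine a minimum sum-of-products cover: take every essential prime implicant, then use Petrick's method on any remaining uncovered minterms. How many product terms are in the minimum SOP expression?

size-2^0 implicants → 0001(✓)  0011(✓)  0101(✓)  0110(✓)  0111(✓)  1000(✓)  1011(✓)  1100(✓)  1101(✓)  1111(✓)
size-2^1 implicants → -011(✓)  -101(✓)  -111(✓)  0-01(✓)  0-11(✓)  00-1(✓)  01-1(✓)  011-  1-00  1-11(✓)  11-1(✓)  110-
size-2^2 implicants → --11  -1-1  0--1
Unchecked terms (primes): --11, -1-1, 0--1, 011-, 1-00, 110-
Minterm coverage:
  m1 ⊆ 0--1 [E]
  m3 ⊆ --11,0--1
  m5 ⊆ -1-1,0--1
  m6 ⊆ 011- [E]
  m7 ⊆ --11,-1-1,0--1,011-
  m8 ⊆ 1-00 [E]
  m11 ⊆ --11 [E]
  m12 ⊆ 1-00,110-
  m13 ⊆ -1-1,110-
  m15 ⊆ --11,-1-1
E = {--11, 0--1, 011-, 1-00}
Petrick residual → -1-1
Cover = cd + bd + a'd + a'bc + ac'd'  |cover|=5

5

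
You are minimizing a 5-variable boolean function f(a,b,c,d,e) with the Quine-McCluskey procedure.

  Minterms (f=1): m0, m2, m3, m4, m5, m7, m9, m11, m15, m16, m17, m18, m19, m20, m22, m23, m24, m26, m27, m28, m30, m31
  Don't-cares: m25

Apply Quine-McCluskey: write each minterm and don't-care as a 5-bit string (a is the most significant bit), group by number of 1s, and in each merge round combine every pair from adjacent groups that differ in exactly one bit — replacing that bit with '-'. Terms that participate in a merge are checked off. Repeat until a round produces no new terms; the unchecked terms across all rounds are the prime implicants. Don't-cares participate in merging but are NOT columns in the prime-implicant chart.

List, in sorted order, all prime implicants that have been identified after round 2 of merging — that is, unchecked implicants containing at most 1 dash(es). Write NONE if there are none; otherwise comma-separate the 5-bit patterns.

001-1, 0010-

Round 0: 00000✓ 00010✓ 00011✓ 00100✓ 00101✓ 00111✓ 01001✓ 01011✓ 01111✓ 10000✓ 10001✓ 10010✓ 10011✓ 10100✓ 10110✓ 10111✓ 11000✓ 11001✓ 11010✓ 11011✓ 11100✓ 11110✓ 11111✓
Round 1: -0000✓ -0010✓ -0011✓ -0100✓ -0111✓ -1001✓ -1011✓ -1111✓ 0-011✓ 0-111✓ 00-00✓ 00-11✓ 000-0✓ 0001-✓ 001-1 0010- 01-11✓ 010-1✓ 1-000✓ 1-001✓ 1-010✓ 1-011✓ 1-100✓ 1-110✓ 1-111✓ 10-00✓ 10-10✓ 10-11✓ 100-0✓ 100-1✓ 1000-✓ 1001-✓ 101-0✓ 1011-✓ 11-00✓ 11-10✓ 11-11✓ 110-0✓ 110-1✓ 1100-✓ 1101-✓ 111-0✓ 1111-✓
Round 2: --011✓ --111✓ -0-00 -0-11✓ -00-0 -001- -1-11✓ -10-1 0--11✓ 1--00✓ 1--10✓ 1--11✓ 1-0-0✓ 1-0-1✓ 1-00-✓ 1-01-✓ 1-1-0✓ 1-11-✓ 10--0✓ 10-1-✓ 100--✓ 11--0✓ 11-1-✓ 110--✓
Round 3: ---11 1---0 1--1- 1-0--
PIs = {---11, -0-00, -00-0, -001-, -10-1, 001-1, 0010-, 1---0, 1--1-, 1-0--}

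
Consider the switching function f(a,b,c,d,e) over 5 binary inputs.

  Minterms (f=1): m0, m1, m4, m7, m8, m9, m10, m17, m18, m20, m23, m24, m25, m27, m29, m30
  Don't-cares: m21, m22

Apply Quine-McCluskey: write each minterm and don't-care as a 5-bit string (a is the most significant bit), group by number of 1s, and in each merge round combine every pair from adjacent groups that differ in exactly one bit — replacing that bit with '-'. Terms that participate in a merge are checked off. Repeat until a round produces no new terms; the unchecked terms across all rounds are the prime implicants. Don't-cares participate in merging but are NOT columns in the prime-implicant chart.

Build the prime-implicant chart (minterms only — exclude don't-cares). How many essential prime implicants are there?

size-2^0 implicants → 00000(✓)  00001(✓)  00100(✓)  00111(✓)  01000(✓)  01001(✓)  01010(✓)  10001(✓)  10010(✓)  10100(✓)  10101(✓)  10110(✓)  10111(✓)  11000(✓)  11001(✓)  11011(✓)  11101(✓)  11110(✓)
size-2^1 implicants → -0001(✓)  -0100  -0111  -1000(✓)  -1001(✓)  0-000(✓)  0-001(✓)  00-00  0000-(✓)  010-0  0100-(✓)  1-001(✓)  1-101(✓)  1-110  10-01(✓)  10-10  101-0(✓)  101-1(✓)  1010-(✓)  1011-(✓)  11-01(✓)  110-1  1100-(✓)
size-2^2 implicants → --001  -100-  0-00-  1--01  101--
Unchecked terms (primes): --001, -0100, -0111, -100-, 0-00-, 00-00, 010-0, 1--01, 1-110, 10-10, 101--, 110-1
Minterm coverage:
  m0 ⊆ 0-00-,00-00
  m1 ⊆ --001,0-00-
  m4 ⊆ -0100,00-00
  m7 ⊆ -0111 [E]
  m8 ⊆ -100-,0-00-,010-0
  m9 ⊆ --001,-100-,0-00-
  m10 ⊆ 010-0 [E]
  m17 ⊆ --001,1--01
  m18 ⊆ 10-10 [E]
  m20 ⊆ -0100,101--
  m23 ⊆ -0111,101--
  m24 ⊆ -100- [E]
  m25 ⊆ --001,-100-,1--01,110-1
  m27 ⊆ 110-1 [E]
  m29 ⊆ 1--01 [E]
  m30 ⊆ 1-110 [E]
E = {-0111, -100-, 010-0, 1--01, 1-110, 10-10, 110-1}

7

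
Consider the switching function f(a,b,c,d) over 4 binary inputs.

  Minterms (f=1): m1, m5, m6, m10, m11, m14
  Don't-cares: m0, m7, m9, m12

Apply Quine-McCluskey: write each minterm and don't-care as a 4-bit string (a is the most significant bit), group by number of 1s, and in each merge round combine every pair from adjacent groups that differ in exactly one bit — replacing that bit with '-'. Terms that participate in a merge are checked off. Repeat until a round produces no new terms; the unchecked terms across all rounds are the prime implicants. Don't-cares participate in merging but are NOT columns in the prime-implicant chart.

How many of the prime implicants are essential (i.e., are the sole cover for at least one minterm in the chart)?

size-2^0 implicants → 0000(✓)  0001(✓)  0101(✓)  0110(✓)  0111(✓)  1001(✓)  1010(✓)  1011(✓)  1100(✓)  1110(✓)
size-2^1 implicants → -001  -110  0-01  000-  01-1  011-  1-10  10-1  101-  11-0
Unchecked terms (primes): -001, -110, 0-01, 000-, 01-1, 011-, 1-10, 10-1, 101-, 11-0
Minterm coverage:
  m1 ⊆ -001,0-01,000-
  m5 ⊆ 0-01,01-1
  m6 ⊆ -110,011-
  m10 ⊆ 1-10,101-
  m11 ⊆ 10-1,101-
  m14 ⊆ -110,1-10,11-0
(no essential prime implicants)

0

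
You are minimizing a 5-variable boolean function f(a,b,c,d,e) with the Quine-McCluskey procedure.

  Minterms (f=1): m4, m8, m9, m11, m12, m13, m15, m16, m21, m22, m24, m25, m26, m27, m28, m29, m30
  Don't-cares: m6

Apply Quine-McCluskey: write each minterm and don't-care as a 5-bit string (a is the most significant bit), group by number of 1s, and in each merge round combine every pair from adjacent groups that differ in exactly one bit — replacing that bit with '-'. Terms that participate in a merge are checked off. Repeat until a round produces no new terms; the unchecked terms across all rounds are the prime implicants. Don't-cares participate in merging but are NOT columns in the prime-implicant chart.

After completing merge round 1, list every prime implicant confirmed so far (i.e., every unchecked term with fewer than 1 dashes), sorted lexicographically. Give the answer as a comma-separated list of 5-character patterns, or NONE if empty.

NONE

[col 0] 00100*, 00110*, 01000*, 01001*, 01011*, 01100*, 01101*, 01111*, 10000*, 10101*, 10110*, 11000*, 11001*, 11010*, 11011*, 11100*, 11101*, 11110*
[col 1] -0110, -1000*, -1001*, -1011*, -1100*, -1101*, 0-100, 001-0, 01-00*, 01-01*, 01-11*, 010-1*, 0100-*, 011-1*, 0110-*, 1-000, 1-101, 1-110, 11-00*, 11-01*, 11-10*, 110-0*, 110-1*, 1100-*, 1101-*, 111-0*, 1110-*
[col 2] -1-00*, -1-01*, -10-1, -100-*, -110-*, 01--1, 01-0-*, 11--0, 11-0-*, 110--
[col 3] -1-0-
Prime implicants: -0110, -1-0-, -10-1, 0-100, 001-0, 01--1, 1-000, 1-101, 1-110, 11--0, 110--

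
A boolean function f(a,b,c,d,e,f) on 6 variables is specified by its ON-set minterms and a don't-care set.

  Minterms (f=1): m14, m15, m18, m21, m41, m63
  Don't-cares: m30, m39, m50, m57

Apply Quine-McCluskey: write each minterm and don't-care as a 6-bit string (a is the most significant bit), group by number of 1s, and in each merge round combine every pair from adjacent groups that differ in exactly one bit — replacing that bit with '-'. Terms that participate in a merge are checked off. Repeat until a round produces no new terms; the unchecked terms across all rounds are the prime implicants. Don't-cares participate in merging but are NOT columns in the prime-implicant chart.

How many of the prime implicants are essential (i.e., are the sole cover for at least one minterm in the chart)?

[col 0] 001110*, 001111*, 010010*, 010101, 011110*, 100111, 101001*, 110010*, 111001*, 111111
[col 1] -10010, 0-1110, 00111-, 1-1001
Prime implicants: -10010, 0-1110, 00111-, 010101, 1-1001, 100111, 111111
PI chart (minterm → PIs covering it):
  14 | 0-1110,00111-
  15 | 00111-  (sole → essential)
  18 | -10010  (sole → essential)
  21 | 010101  (sole → essential)
  41 | 1-1001  (sole → essential)
  63 | 111111  (sole → essential)
Essential prime implicants: -10010, 00111-, 010101, 1-1001, 111111

5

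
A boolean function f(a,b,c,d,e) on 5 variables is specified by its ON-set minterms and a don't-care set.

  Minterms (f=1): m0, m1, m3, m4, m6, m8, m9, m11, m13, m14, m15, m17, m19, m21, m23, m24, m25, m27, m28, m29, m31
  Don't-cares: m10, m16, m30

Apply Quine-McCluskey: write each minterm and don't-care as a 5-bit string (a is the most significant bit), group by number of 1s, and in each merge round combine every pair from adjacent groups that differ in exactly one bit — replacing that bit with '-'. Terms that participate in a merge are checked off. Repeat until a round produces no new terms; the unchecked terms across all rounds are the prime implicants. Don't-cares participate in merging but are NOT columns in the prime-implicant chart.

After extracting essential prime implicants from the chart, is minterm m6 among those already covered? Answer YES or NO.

NO

[col 0] 00000*, 00001*, 00011*, 00100*, 00110*, 01000*, 01001*, 01010*, 01011*, 01101*, 01110*, 01111*, 10000*, 10001*, 10011*, 10101*, 10111*, 11000*, 11001*, 11011*, 11100*, 11101*, 11110*, 11111*
[col 1] -0000*, -0001*, -0011*, -1000*, -1001*, -1011*, -1101*, -1110*, -1111*, 0-000*, 0-001*, 0-011*, 0-110, 00-00, 000-1*, 0000-*, 001-0, 01-01*, 01-10*, 01-11*, 010-0*, 010-1*, 0100-*, 0101-*, 011-1*, 0111-*, 1-000*, 1-001*, 1-011*, 1-101*, 1-111*, 10-01*, 10-11*, 100-1*, 1000-*, 101-1*, 11-00*, 11-01*, 11-11*, 110-1*, 1100-*, 111-0*, 111-1*, 1110-*, 1111-*
[col 2] --000*, --001*, --011*, -00-1*, -000-*, -1-01*, -1-11*, -10-1*, -100-*, -11-1*, -111-, 0-0-1*, 0-00-*, 01--1*, 01-1-, 010--, 1--01*, 1--11*, 1-0-1*, 1-00-*, 1-1-1*, 10--1*, 11--1*, 11-0-, 111--
[col 3] --0-1, --00-, -1--1, 1---1
Prime implicants: --0-1, --00-, -1--1, -111-, 0-110, 00-00, 001-0, 01-1-, 010--, 1---1, 11-0-, 111--
PI chart (minterm → PIs covering it):
  0 | --00-,00-00
  1 | --0-1,--00-
  3 | --0-1  (sole → essential)
  4 | 00-00,001-0
  6 | 0-110,001-0
  8 | --00-,010--
  9 | --0-1,--00-,-1--1,010--
  11 | --0-1,-1--1,01-1-,010--
  13 | -1--1  (sole → essential)
  14 | -111-,0-110,01-1-
  15 | -1--1,-111-,01-1-
  17 | --0-1,--00-,1---1
  19 | --0-1,1---1
  21 | 1---1  (sole → essential)
  23 | 1---1  (sole → essential)
  24 | --00-,11-0-
  25 | --0-1,--00-,-1--1,1---1,11-0-
  27 | --0-1,-1--1,1---1
  28 | 11-0-,111--
  29 | -1--1,1---1,11-0-,111--
  31 | -1--1,-111-,1---1,111--
Essential prime implicants: --0-1, -1--1, 1---1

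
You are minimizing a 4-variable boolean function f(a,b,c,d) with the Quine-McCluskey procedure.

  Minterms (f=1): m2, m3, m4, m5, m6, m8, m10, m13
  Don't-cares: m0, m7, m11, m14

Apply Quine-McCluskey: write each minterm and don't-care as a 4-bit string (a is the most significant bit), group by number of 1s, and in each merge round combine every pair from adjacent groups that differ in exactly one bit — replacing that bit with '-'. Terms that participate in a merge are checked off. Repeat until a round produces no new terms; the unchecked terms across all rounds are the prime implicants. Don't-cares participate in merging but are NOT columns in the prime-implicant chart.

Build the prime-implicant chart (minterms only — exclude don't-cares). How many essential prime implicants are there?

2

Round 0: 0000✓ 0010✓ 0011✓ 0100✓ 0101✓ 0110✓ 0111✓ 1000✓ 1010✓ 1011✓ 1101✓ 1110✓
Round 1: -000✓ -010✓ -011✓ -101 -110✓ 0-00✓ 0-10✓ 0-11✓ 00-0✓ 001-✓ 01-0✓ 01-1✓ 010-✓ 011-✓ 1-10✓ 10-0✓ 101-✓
Round 2: --10 -0-0 -01- 0--0 0-1- 01--
PIs = {--10, -0-0, -01-, -101, 0--0, 0-1-, 01--}
Coverage chart:
  m2: --10,-0-0,-01-,0--0,0-1-
  m3: -01-,0-1-
  m4: 0--0,01--
  m5: -101,01--
  m6: --10,0--0,0-1-,01--
  m8: -0-0 ←essential
  m10: --10,-0-0,-01-
  m13: -101 ←essential
Essential: -0-0, -101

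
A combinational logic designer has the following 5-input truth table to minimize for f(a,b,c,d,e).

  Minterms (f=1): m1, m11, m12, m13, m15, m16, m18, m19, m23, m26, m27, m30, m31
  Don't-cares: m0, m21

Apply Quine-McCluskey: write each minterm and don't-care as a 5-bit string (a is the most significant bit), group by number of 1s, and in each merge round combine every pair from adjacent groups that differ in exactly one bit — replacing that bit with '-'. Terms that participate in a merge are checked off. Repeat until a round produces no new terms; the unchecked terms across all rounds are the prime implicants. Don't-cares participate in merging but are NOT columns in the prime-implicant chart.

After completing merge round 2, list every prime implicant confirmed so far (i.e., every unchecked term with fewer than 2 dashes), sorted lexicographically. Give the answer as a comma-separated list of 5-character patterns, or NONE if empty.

Round 0: 00000✓ 00001✓ 01011✓ 01100✓ 01101✓ 01111✓ 10000✓ 10010✓ 10011✓ 10101✓ 10111✓ 11010✓ 11011✓ 11110✓ 11111✓
Round 1: -0000 -1011✓ -1111✓ 0000- 01-11✓ 011-1 0110- 1-010✓ 1-011✓ 1-111✓ 10-11✓ 100-0 1001-✓ 101-1 11-10✓ 11-11✓ 1101-✓ 1111-✓
Round 2: -1-11 1--11 1-01- 11-1-
PIs = {-0000, -1-11, 0000-, 011-1, 0110-, 1--11, 1-01-, 100-0, 101-1, 11-1-}

-0000, 0000-, 011-1, 0110-, 100-0, 101-1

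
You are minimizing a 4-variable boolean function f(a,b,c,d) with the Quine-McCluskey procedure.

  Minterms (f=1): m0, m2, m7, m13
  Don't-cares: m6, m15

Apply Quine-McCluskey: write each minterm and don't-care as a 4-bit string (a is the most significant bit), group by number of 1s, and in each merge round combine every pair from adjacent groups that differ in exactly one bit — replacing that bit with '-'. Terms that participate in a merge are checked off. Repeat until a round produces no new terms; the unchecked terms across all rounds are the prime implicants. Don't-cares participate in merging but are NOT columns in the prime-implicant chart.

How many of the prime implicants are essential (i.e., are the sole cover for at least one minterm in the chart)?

2

[col 0] 0000*, 0010*, 0110*, 0111*, 1101*, 1111*
[col 1] -111, 0-10, 00-0, 011-, 11-1
Prime implicants: -111, 0-10, 00-0, 011-, 11-1
PI chart (minterm → PIs covering it):
  0 | 00-0  (sole → essential)
  2 | 0-10,00-0
  7 | -111,011-
  13 | 11-1  (sole → essential)
Essential prime implicants: 00-0, 11-1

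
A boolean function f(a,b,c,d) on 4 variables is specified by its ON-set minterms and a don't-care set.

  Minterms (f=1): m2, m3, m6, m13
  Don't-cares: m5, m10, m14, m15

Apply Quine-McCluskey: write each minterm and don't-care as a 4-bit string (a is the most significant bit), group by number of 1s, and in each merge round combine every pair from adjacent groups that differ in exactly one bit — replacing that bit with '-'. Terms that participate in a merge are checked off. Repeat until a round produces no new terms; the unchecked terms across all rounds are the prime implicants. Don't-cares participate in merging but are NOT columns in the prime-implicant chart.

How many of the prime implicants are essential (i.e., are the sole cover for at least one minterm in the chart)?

2

Round 0: 0010✓ 0011✓ 0101✓ 0110✓ 1010✓ 1101✓ 1110✓ 1111✓
Round 1: -010✓ -101 -110✓ 0-10✓ 001- 1-10✓ 11-1 111-
Round 2: --10
PIs = {--10, -101, 001-, 11-1, 111-}
Coverage chart:
  m2: --10,001-
  m3: 001- ←essential
  m6: --10 ←essential
  m13: -101,11-1
Essential: --10, 001-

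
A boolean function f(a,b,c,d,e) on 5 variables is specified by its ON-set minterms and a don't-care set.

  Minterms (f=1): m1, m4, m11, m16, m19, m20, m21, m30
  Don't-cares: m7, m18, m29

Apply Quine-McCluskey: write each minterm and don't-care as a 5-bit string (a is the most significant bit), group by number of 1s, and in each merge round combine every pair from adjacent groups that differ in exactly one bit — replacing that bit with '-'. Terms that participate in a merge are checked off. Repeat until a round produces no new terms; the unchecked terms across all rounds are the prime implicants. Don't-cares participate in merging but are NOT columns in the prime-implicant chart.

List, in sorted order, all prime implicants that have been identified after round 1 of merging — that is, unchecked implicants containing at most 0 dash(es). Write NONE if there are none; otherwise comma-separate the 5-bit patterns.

size-2^0 implicants → 00001  00100(✓)  00111  01011  10000(✓)  10010(✓)  10011(✓)  10100(✓)  10101(✓)  11101(✓)  11110
size-2^1 implicants → -0100  1-101  10-00  100-0  1001-  1010-
Unchecked terms (primes): -0100, 00001, 00111, 01011, 1-101, 10-00, 100-0, 1001-, 1010-, 11110

00001, 00111, 01011, 11110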